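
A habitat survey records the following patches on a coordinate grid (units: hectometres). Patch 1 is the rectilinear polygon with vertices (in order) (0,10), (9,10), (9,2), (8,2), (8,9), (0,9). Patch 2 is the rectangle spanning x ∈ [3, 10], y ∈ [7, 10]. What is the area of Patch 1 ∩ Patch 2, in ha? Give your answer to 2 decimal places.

8.00

The intersection is the polygon with vertices (9,10), (9,7), (8,7), (8,9), (3,9), (3,10).
By the shoelace formula its area is 8.00.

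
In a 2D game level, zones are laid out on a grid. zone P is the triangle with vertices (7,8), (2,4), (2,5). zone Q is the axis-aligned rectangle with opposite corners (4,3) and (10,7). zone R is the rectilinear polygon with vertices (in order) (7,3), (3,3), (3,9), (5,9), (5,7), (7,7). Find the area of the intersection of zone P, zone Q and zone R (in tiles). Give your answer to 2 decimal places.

The intersection is the polygon with vertices (4,6.2), (5.333,7), (5.75,7), (4,5.6).
By the shoelace formula its area is 0.69.

0.69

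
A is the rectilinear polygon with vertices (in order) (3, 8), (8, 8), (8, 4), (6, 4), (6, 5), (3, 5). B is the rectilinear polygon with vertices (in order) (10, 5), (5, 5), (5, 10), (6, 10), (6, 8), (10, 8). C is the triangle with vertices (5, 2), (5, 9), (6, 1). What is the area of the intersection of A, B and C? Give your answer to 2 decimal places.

The intersection is the polygon with vertices (5,5), (5,8), (5.125,8), (5.5,5).
By the shoelace formula its area is 0.94.

0.94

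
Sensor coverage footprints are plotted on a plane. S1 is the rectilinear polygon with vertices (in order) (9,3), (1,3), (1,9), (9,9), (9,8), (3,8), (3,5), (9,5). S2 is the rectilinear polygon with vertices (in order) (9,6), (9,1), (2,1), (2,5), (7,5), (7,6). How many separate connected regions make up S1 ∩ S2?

S1 ∩ S2 is a single connected region.

1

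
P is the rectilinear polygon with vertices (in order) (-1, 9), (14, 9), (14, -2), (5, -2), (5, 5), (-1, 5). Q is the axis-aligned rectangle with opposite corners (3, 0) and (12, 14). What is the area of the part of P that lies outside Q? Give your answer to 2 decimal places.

|P| = 123, |P∩Q| = 71.
|P ∖ Q| = |P| − |P∩Q| = 123 − 71 = 52.00.

52.00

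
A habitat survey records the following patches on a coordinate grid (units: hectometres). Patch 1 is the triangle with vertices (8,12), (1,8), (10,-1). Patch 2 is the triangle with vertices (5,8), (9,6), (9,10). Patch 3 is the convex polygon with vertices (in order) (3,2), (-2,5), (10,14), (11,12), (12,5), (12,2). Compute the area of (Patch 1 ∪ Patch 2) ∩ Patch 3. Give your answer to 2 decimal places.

45.70

|Patch 1 ∪ Patch 2| = 50.9256.
|(Patch 1 ∪ Patch 2) ∩ Patch 3| = 45.70.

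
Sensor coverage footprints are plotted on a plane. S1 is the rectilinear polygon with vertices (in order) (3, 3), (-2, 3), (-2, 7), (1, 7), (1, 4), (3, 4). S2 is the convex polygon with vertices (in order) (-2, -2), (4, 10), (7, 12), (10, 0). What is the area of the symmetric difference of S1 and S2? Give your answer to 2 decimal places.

|S1| = 14, |S2| = 87, |S1∩S2| = 2.25.
|S1 △ S2| = |S1| + |S2| − 2·|S1∩S2| = 14 + 87 − 4.5 = 96.50.

96.50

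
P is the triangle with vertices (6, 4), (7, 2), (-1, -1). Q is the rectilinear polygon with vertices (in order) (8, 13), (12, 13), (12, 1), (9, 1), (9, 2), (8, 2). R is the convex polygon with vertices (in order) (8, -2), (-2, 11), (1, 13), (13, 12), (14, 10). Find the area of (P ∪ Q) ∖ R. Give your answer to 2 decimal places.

|P ∪ Q| = 56.5.
|(P ∪ Q) ∩ R| = 41.4934.
|(P ∪ Q) ∖ R| = 56.5 − 41.4934 = 15.01.

15.01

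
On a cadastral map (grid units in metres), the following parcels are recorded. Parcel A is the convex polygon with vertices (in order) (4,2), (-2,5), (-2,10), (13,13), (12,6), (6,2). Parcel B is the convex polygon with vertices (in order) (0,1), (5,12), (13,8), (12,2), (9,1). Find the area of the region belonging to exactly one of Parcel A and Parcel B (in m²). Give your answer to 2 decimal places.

76.03

|Parcel A| = 114, |Parcel B| = 94, |Parcel A∩Parcel B| = 65.9862.
|Parcel A △ Parcel B| = |Parcel A| + |Parcel B| − 2·|Parcel A∩Parcel B| = 114 + 94 − 131.9724 = 76.03.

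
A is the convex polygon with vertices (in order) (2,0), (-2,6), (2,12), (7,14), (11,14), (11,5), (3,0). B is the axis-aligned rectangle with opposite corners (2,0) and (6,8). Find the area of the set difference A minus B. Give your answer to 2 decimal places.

|A| = 125, |A∩B| = 29.1875.
|A ∖ B| = |A| − |A∩B| = 125 − 29.1875 = 95.81.

95.81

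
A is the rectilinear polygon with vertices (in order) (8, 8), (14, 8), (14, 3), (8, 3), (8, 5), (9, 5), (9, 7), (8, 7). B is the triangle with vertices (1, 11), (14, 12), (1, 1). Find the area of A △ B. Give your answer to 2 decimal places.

91.64

|A| = 28, |B| = 65, |A∩B| = 0.6818.
|A △ B| = |A| + |B| − 2·|A∩B| = 28 + 65 − 1.3636 = 91.64.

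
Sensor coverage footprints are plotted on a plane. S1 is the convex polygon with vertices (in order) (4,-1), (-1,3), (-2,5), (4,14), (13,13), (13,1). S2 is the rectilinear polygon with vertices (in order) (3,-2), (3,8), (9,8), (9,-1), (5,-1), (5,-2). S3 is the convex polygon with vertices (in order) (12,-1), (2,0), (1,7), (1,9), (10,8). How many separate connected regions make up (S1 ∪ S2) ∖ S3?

2

(S1 ∪ S2) ∖ S3 splits into 2 disjoint pieces (area 87.9055, area 5.6071).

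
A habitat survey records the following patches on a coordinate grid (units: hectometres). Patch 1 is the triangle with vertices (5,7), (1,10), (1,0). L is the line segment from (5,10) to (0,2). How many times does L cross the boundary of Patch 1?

2

The segment meets the boundary at (1,3.6), (3.723,7.957).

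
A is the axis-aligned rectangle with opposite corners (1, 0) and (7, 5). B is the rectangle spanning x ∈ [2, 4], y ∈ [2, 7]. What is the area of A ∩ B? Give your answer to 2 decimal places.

6.00

|A∩B|: x∈[2,4], y∈[2,5] → 2·3 = 6.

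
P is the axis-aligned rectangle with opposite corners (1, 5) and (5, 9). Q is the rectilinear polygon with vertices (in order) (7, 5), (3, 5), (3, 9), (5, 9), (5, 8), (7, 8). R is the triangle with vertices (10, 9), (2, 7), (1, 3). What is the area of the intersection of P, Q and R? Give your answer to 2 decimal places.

The intersection is the polygon with vertices (3,5), (3,7.25), (5,7.75), (5,5.667), (4,5).
By the shoelace formula its area is 4.67.

4.67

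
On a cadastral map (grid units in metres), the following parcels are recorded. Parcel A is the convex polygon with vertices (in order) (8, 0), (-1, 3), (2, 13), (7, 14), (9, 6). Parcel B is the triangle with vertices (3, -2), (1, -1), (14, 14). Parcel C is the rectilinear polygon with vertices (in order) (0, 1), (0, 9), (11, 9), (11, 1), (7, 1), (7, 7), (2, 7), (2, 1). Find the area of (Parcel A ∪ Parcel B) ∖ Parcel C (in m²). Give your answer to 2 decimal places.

|Parcel A ∪ Parcel B| = 106.2173.
|(Parcel A ∪ Parcel B) ∩ Parcel C| = 37.0118.
|(Parcel A ∪ Parcel B) ∖ Parcel C| = 106.2173 − 37.0118 = 69.21.

69.21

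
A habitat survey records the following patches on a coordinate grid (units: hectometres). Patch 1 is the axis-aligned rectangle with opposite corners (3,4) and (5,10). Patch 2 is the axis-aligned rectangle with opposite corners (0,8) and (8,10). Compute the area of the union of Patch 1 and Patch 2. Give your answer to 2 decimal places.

24.00

By inclusion–exclusion:
Individual areas: |Patch 1| = 12, |Patch 2| = 16.
|Patch 1∩Patch 2|: x∈[3,5], y∈[8,10] → 2·2 = 4.
|Patch 1 ∪ Patch 2| = 28 − 4 = 24.00.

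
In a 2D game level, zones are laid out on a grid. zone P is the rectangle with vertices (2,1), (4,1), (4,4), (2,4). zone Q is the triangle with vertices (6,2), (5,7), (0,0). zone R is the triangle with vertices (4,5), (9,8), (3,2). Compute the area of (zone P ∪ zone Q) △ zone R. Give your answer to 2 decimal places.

15.93

|zone P ∪ zone Q| = 16.681.
|(zone P ∪ zone Q) ∩ zone R| = 3.375.
|(zone P ∪ zone Q) △ zone R| = 16.681 + 6 − 6.75 = 15.93.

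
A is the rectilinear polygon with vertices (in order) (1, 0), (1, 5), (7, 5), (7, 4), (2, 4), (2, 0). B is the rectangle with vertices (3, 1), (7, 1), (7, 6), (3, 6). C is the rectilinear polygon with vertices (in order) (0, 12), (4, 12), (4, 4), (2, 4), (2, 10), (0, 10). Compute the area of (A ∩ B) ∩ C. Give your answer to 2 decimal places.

The region (A ∩ B) ∩ C is the polygon with vertices (3,4), (3,5), (4,5), (4,4).
By the shoelace formula its area is 1.00.

1.00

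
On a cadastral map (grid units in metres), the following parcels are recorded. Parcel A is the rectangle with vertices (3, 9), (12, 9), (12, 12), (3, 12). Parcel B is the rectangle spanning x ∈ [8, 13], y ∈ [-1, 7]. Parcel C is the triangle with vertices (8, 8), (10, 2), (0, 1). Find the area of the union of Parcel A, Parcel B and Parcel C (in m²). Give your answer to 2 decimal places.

By inclusion–exclusion:
Individual areas: |Parcel A| = 27, |Parcel B| = 40, |Parcel C| = 31.
|Parcel A∩Parcel B| = 0 (no overlap).
|Parcel A∩Parcel C| = 0.
|Parcel B∩Parcel C| = 6.0333.
|Parcel A∩Parcel B∩Parcel C| = 0.
|Parcel A ∪ Parcel B ∪ Parcel C| = 98 − 6.0333 + 0 = 91.97.

91.97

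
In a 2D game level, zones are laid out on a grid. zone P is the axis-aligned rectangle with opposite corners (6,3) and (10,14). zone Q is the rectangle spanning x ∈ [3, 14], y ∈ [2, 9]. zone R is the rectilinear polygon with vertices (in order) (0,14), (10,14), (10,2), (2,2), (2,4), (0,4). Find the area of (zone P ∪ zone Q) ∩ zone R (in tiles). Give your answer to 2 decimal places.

69.00

The region (zone P ∪ zone Q) ∩ zone R is the polygon with vertices (10,14), (10,9), (10,2), (3,2), (3,9), (6,9), (6,14).
By the shoelace formula its area is 69.00.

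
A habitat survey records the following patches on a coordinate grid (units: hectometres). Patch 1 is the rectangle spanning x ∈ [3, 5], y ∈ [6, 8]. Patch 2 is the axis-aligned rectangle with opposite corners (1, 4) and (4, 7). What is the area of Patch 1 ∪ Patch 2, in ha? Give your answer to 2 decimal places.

By inclusion–exclusion:
Individual areas: |Patch 1| = 4, |Patch 2| = 9.
|Patch 1∩Patch 2|: x∈[3,4], y∈[6,7] → 1·1 = 1.
|Patch 1 ∪ Patch 2| = 13 − 1 = 12.00.

12.00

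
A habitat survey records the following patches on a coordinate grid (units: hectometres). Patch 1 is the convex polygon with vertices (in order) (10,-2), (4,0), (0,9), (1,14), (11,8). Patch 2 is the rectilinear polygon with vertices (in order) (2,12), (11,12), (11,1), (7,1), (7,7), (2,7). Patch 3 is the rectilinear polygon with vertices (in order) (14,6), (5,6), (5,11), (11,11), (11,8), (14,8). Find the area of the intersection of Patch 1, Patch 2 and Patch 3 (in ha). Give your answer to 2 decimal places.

The intersection is the polygon with vertices (10.8,6), (7,6), (7,7), (5,7), (5,11), (6,11), (11,8).
By the shoelace formula its area is 20.30.

20.30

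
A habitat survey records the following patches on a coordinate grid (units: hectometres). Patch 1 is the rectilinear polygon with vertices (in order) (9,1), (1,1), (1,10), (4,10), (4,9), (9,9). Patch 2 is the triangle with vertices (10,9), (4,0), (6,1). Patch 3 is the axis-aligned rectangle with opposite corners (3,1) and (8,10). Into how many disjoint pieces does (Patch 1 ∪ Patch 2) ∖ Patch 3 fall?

3

(Patch 1 ∪ Patch 2) ∖ Patch 3 splits into 3 disjoint pieces (area 0.6667, area 18, area 8.25).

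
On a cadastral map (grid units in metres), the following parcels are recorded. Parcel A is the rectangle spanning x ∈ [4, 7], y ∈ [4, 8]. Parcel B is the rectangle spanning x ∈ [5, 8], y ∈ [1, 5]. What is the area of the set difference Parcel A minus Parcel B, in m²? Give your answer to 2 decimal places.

10.00

|Parcel A∩Parcel B|: x∈[5,7], y∈[4,5] → 2·1 = 2.
|Parcel A| = 12.
|Parcel A ∖ Parcel B| = |Parcel A| − |Parcel A∩Parcel B| = 12 − 2 = 10.00.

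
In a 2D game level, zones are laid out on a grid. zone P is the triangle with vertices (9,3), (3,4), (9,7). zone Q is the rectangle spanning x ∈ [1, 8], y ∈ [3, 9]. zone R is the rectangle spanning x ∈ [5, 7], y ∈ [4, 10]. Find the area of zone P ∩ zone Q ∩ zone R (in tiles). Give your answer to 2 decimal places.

The intersection is the polygon with vertices (7,6), (7,4), (5,4), (5,5).
By the shoelace formula its area is 3.00.

3.00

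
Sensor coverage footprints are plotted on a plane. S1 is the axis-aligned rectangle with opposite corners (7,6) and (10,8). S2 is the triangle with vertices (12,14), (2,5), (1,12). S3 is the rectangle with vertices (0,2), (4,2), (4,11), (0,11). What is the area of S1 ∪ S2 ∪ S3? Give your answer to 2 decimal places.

By inclusion–exclusion:
Individual areas: |S1| = 6, |S2| = 39.5, |S3| = 36.
|S1∩S2| = 0.
|S1∩S3| = 0 (no overlap).
|S2∩S3| = 12.7714.
|S1∩S2∩S3| = 0.
|S1 ∪ S2 ∪ S3| = 81.5 − 12.7714 + 0 = 68.73.

68.73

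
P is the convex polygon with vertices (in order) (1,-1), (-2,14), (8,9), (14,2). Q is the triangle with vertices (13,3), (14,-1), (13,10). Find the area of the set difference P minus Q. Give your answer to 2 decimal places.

121.54

|P| = 122, |P∩Q| = 0.4628.
|P ∖ Q| = |P| − |P∩Q| = 122 − 0.4628 = 121.54.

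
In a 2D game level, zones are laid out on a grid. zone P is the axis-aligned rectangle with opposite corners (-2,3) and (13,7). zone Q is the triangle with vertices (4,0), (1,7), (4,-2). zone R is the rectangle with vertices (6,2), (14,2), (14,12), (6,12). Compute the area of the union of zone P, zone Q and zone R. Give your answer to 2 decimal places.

114.24

By inclusion–exclusion:
Individual areas: |zone P| = 60, |zone Q| = 3, |zone R| = 80.
|zone P∩zone Q| = 0.7619.
|zone P∩zone R|: x∈[6,13], y∈[3,7] → 7·4 = 28.
|zone Q∩zone R| = 0.
|zone P∩zone Q∩zone R| = 0.
|zone P ∪ zone Q ∪ zone R| = 143 − 28.7619 + 0 = 114.24.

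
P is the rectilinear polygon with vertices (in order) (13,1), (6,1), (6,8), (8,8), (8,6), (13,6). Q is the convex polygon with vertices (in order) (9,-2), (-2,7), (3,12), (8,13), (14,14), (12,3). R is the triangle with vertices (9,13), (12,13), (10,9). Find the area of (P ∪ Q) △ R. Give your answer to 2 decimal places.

|P ∪ Q| = 150.3818.
|(P ∪ Q) ∩ R| = 6.
|(P ∪ Q) △ R| = 150.3818 + 6 − 12 = 144.38.

144.38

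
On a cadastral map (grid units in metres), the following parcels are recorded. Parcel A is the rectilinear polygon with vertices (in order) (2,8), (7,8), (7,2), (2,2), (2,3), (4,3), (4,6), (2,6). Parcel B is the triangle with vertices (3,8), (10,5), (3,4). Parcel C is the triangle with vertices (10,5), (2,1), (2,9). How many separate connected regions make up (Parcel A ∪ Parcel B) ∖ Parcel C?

(Parcel A ∪ Parcel B) ∖ Parcel C splits into 2 disjoint pieces (area 2.25, area 2.25).

2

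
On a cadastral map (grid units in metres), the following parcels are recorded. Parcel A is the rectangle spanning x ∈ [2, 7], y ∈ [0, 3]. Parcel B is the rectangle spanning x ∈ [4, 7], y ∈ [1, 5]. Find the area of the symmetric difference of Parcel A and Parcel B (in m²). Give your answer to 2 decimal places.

|Parcel A∩Parcel B|: x∈[4,7], y∈[1,3] → 3·2 = 6.
|Parcel A △ Parcel B| = |Parcel A| + |Parcel B| − 2·|Parcel A∩Parcel B| = 15 + 12 − 12 = 15.00.

15.00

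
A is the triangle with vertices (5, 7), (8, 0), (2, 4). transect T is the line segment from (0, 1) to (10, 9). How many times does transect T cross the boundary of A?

2

The segment meets the boundary at (5.638,5.511), (2.955,3.364).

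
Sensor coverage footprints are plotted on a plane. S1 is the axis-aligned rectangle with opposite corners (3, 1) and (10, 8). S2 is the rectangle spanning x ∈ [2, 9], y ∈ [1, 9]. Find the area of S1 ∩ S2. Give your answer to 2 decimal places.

|S1∩S2|: x∈[3,9], y∈[1,8] → 6·7 = 42.

42.00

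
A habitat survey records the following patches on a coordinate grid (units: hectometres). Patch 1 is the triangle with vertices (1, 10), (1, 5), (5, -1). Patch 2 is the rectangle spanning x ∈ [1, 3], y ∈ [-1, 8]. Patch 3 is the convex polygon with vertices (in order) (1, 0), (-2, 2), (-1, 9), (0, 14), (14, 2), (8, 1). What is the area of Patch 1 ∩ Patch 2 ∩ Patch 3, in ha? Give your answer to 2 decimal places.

The intersection is the polygon with vertices (1.727,8), (3,4.5), (3,2), (1,5), (1,8).
By the shoelace formula its area is 6.77.

6.77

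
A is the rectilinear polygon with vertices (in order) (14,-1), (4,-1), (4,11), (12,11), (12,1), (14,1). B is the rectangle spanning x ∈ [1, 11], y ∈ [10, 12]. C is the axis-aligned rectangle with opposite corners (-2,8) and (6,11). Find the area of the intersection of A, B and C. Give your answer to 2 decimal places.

The intersection is the polygon with vertices (6,11), (6,10), (4,10), (4,11).
By the shoelace formula its area is 2.00.

2.00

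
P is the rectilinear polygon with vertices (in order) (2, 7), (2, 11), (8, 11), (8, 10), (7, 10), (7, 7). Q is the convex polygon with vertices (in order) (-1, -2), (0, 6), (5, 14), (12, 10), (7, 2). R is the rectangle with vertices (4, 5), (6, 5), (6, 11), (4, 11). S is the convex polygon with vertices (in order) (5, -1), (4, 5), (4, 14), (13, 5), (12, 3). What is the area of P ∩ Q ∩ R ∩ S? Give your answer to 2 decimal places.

8.00

The intersection is the polygon with vertices (6,7), (4,7), (4,11), (6,11).
By the shoelace formula its area is 8.00.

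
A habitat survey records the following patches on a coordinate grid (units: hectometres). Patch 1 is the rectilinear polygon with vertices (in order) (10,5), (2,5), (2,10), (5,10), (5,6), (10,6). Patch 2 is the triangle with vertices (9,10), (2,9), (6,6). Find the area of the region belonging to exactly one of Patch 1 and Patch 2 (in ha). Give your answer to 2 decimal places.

|Patch 1| = 20, |Patch 2| = 12.5, |Patch 1∩Patch 2| = 4.0179.
|Patch 1 △ Patch 2| = |Patch 1| + |Patch 2| − 2·|Patch 1∩Patch 2| = 20 + 12.5 − 8.0357 = 24.46.

24.46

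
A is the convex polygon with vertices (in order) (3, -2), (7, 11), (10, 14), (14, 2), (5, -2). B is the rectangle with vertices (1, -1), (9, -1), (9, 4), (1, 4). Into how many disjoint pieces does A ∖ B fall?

2

A ∖ B splits into 2 disjoint pieces (area 2.9712, area 64.594).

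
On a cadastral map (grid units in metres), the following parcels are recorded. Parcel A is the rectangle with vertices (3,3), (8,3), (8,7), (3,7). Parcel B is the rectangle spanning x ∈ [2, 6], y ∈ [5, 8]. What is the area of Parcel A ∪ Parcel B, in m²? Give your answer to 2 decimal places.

26.00

By inclusion–exclusion:
Individual areas: |Parcel A| = 20, |Parcel B| = 12.
|Parcel A∩Parcel B|: x∈[3,6], y∈[5,7] → 3·2 = 6.
|Parcel A ∪ Parcel B| = 32 − 6 = 26.00.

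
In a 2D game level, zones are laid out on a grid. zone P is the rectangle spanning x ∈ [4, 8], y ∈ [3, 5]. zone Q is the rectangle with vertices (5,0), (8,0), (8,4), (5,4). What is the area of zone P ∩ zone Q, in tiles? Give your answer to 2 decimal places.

3.00

|zone P∩zone Q|: x∈[5,8], y∈[3,4] → 3·1 = 3.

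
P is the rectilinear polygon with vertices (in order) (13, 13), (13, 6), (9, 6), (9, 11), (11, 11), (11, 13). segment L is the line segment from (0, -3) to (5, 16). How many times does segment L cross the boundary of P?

0

The segment lies entirely outside P and never meets its boundary.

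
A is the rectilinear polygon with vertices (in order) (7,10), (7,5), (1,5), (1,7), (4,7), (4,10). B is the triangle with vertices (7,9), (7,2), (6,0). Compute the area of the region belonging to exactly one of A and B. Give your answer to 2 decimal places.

|A| = 21, |B| = 3.5, |A∩B| = 0.8889.
|A △ B| = |A| + |B| − 2·|A∩B| = 21 + 3.5 − 1.7778 = 22.72.

22.72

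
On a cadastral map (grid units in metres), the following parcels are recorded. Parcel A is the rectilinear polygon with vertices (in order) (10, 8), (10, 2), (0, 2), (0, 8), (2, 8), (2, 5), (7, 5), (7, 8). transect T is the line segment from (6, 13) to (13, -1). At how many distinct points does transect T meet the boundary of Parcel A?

2

The segment meets the boundary at (10,5), (8.5,8).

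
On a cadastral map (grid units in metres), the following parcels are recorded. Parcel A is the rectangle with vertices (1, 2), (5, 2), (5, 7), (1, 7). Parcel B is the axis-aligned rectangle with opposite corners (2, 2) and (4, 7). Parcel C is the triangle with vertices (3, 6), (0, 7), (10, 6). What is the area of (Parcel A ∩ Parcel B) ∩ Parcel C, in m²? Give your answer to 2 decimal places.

1.23

The region (Parcel A ∩ Parcel B) ∩ Parcel C is the polygon with vertices (4,6), (3,6), (2,6.333), (2,6.8), (4,6.6).
By the shoelace formula its area is 1.23.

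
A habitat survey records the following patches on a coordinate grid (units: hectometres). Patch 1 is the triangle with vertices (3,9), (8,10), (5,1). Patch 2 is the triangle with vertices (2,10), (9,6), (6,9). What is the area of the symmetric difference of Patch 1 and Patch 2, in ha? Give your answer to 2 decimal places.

19.30

|Patch 1| = 21, |Patch 2| = 4.5, |Patch 1∩Patch 2| = 3.0983.
|Patch 1 △ Patch 2| = |Patch 1| + |Patch 2| − 2·|Patch 1∩Patch 2| = 21 + 4.5 − 6.1967 = 19.30.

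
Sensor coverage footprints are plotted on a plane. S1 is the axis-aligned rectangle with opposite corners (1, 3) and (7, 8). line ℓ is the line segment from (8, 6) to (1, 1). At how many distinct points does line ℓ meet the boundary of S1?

The segment meets the boundary at (3.8,3), (7,5.286).

2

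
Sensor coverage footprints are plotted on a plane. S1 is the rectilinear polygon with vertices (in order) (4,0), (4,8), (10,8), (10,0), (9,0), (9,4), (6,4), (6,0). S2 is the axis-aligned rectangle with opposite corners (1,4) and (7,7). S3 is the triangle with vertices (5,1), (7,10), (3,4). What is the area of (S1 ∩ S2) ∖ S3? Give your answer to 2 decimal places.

3.75

|S1 ∩ S2| = 9.
|(S1 ∩ S2) ∩ S3| = 5.25.
|(S1 ∩ S2) ∖ S3| = 9 − 5.25 = 3.75.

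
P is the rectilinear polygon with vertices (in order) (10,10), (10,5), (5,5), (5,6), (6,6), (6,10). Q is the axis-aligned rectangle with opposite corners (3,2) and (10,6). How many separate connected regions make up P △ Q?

2

P △ Q splits into 2 disjoint pieces (area 16, area 23).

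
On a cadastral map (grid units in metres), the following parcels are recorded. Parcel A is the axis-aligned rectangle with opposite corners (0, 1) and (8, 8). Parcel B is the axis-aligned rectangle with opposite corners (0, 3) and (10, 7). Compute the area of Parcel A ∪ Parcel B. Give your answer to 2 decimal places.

By inclusion–exclusion:
Individual areas: |Parcel A| = 56, |Parcel B| = 40.
|Parcel A∩Parcel B|: x∈[0,8], y∈[3,7] → 8·4 = 32.
|Parcel A ∪ Parcel B| = 96 − 32 = 64.00.

64.00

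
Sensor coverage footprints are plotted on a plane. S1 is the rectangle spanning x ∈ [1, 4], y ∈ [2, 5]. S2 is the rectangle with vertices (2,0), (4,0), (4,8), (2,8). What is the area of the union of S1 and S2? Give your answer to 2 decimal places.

19.00

By inclusion–exclusion:
Individual areas: |S1| = 9, |S2| = 16.
|S1∩S2|: x∈[2,4], y∈[2,5] → 2·3 = 6.
|S1 ∪ S2| = 25 − 6 = 19.00.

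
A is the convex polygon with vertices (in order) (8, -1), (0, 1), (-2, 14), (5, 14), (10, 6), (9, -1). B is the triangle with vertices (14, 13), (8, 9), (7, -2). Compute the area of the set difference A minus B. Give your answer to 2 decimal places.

|A| = 131.5, |A∩B| = 14.5371.
|A ∖ B| = |A| − |A∩B| = 131.5 − 14.5371 = 116.96.

116.96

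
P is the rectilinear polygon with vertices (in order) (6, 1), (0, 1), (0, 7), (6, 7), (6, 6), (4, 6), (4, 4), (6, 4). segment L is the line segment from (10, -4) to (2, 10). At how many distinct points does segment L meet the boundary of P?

The segment meets the boundary at (3.714,7), (4.286,6), (5.429,4), (6,3).

4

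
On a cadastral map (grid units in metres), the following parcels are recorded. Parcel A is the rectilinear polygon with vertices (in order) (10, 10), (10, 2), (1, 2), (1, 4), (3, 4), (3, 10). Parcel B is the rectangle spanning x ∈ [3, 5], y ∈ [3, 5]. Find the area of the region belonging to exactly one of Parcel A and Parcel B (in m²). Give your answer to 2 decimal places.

56.00

|Parcel A| = 60, |Parcel B| = 4, |Parcel A∩Parcel B| = 4.
|Parcel A △ Parcel B| = |Parcel A| + |Parcel B| − 2·|Parcel A∩Parcel B| = 60 + 4 − 8 = 56.00.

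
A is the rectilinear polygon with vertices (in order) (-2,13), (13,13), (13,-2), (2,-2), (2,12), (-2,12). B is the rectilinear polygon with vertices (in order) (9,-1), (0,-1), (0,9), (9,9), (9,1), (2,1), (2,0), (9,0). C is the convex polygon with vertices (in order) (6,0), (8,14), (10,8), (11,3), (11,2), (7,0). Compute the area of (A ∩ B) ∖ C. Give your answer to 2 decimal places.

44.71

|A ∩ B| = 63.
|(A ∩ B) ∩ C| = 18.2857.
|(A ∩ B) ∖ C| = 63 − 18.2857 = 44.71.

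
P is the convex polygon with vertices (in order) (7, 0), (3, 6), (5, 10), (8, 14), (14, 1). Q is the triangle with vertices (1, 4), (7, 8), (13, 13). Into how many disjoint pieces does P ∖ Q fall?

P ∖ Q splits into 2 disjoint pieces (area 60.2368, area 18.9373).

2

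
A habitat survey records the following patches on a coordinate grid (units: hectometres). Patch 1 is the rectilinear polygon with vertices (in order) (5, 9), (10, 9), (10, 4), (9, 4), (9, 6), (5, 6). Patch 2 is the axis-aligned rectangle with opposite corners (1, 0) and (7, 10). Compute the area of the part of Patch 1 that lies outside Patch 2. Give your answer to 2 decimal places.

11.00

|Patch 1| = 17, |Patch 1∩Patch 2| = 6.
|Patch 1 ∖ Patch 2| = |Patch 1| − |Patch 1∩Patch 2| = 17 − 6 = 11.00.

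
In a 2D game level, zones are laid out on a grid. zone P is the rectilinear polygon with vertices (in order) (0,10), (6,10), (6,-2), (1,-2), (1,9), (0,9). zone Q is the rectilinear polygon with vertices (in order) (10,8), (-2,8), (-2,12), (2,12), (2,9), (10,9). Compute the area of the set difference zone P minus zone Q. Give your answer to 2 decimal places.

54.00

|zone P| = 61, |zone P∩zone Q| = 7.
|zone P ∖ zone Q| = |zone P| − |zone P∩zone Q| = 61 − 7 = 54.00.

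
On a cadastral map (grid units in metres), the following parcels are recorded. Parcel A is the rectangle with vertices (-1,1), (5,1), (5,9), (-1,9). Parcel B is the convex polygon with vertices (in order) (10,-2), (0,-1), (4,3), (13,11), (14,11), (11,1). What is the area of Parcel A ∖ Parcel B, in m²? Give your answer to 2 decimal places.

|Parcel A| = 48, |Parcel A∩Parcel B| = 4.4444.
|Parcel A ∖ Parcel B| = |Parcel A| − |Parcel A∩Parcel B| = 48 − 4.4444 = 43.56.

43.56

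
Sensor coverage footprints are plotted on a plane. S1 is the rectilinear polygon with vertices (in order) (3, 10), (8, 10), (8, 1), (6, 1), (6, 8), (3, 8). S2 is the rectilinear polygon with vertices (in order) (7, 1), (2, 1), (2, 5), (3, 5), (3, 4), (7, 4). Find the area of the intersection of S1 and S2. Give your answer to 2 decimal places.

3.00

The intersection is the polygon with vertices (6,1), (6,4), (7,4), (7,1).
By the shoelace formula its area is 3.00.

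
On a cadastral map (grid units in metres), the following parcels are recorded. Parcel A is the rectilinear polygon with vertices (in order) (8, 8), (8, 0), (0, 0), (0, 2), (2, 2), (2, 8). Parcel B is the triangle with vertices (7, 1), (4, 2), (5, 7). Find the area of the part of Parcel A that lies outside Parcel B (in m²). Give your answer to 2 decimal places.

44.00

|Parcel A| = 52, |Parcel A∩Parcel B| = 8.
|Parcel A ∖ Parcel B| = |Parcel A| − |Parcel A∩Parcel B| = 52 − 8 = 44.00.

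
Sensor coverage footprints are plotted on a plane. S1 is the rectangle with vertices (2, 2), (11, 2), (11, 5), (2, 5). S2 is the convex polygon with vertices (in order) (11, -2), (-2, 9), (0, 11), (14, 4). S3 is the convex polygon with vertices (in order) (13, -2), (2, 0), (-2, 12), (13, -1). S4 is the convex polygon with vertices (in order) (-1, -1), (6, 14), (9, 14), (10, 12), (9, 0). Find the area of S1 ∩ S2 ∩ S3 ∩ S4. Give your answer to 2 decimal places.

The intersection is the polygon with vertices (2.727,5), (6.077,5), (9.192,2.3), (9.167,2), (6.273,2).
By the shoelace formula its area is 9.87.

9.87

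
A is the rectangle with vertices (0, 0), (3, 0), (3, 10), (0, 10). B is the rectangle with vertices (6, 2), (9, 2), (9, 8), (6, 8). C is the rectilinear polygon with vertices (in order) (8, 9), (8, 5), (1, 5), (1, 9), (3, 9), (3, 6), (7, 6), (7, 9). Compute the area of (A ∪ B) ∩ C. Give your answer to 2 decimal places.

|A ∪ B| = 48.
|(A ∪ B) ∩ C| = 12.00.

12.00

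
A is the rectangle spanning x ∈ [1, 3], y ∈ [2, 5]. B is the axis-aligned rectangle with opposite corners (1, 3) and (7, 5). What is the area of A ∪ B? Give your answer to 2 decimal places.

14.00

By inclusion–exclusion:
Individual areas: |A| = 6, |B| = 12.
|A∩B|: x∈[1,3], y∈[3,5] → 2·2 = 4.
|A ∪ B| = 18 − 4 = 14.00.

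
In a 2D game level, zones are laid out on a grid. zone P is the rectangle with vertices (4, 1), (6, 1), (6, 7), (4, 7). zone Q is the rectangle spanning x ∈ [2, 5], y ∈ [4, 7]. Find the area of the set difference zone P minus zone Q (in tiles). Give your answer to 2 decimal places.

|zone P∩zone Q|: x∈[4,5], y∈[4,7] → 1·3 = 3.
|zone P| = 12.
|zone P ∖ zone Q| = |zone P| − |zone P∩zone Q| = 12 − 3 = 9.00.

9.00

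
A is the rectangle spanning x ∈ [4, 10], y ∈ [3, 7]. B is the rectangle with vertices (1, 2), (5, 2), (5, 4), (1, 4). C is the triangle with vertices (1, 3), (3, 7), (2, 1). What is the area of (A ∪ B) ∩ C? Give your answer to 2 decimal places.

2.17

The region (A ∪ B) ∩ C is the polygon with vertices (1.5,2), (1,3), (1.5,4), (2.5,4), (2.167,2).
By the shoelace formula its area is 2.17.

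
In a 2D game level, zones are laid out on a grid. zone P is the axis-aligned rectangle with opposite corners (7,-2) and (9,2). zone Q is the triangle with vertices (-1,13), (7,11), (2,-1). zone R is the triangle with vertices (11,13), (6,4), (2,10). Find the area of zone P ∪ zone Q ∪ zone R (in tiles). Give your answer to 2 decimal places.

80.73

By inclusion–exclusion:
Individual areas: |zone P| = 8, |zone Q| = 53, |zone R| = 33.
|zone P∩zone Q| = 0.
|zone P∩zone R| = 0.
|zone Q∩zone R| = 13.2729.
|zone P∩zone Q∩zone R| = 0.
|zone P ∪ zone Q ∪ zone R| = 94 − 13.2729 + 0 = 80.73.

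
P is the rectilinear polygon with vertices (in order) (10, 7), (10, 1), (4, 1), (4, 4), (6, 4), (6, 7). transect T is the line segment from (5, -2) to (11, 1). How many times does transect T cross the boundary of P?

0

The segment lies entirely outside P and never meets its boundary.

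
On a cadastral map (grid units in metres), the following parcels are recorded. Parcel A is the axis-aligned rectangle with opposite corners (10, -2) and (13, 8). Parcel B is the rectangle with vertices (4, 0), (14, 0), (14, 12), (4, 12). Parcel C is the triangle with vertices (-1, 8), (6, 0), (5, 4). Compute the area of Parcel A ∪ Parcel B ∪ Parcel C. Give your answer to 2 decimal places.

131.95

By inclusion–exclusion:
Individual areas: |Parcel A| = 30, |Parcel B| = 120, |Parcel C| = 10.
|Parcel A∩Parcel B|: x∈[10,13], y∈[0,8] → 3·8 = 24.
|Parcel A∩Parcel C| = 0.
|Parcel B∩Parcel C| = 4.0476.
|Parcel A∩Parcel B∩Parcel C| = 0.
|Parcel A ∪ Parcel B ∪ Parcel C| = 160 − 28.0476 + 0 = 131.95.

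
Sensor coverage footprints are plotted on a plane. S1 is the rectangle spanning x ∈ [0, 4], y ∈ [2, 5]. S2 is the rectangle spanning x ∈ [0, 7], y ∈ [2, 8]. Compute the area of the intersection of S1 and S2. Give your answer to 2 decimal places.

12.00

|S1∩S2|: x∈[0,4], y∈[2,5] → 4·3 = 12.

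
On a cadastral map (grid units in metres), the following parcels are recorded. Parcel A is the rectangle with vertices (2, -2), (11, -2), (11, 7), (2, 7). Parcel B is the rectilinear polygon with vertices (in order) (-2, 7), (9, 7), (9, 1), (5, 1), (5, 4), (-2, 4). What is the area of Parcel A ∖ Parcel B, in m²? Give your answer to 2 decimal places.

|Parcel A| = 81, |Parcel A∩Parcel B| = 33.
|Parcel A ∖ Parcel B| = |Parcel A| − |Parcel A∩Parcel B| = 81 − 33 = 48.00.

48.00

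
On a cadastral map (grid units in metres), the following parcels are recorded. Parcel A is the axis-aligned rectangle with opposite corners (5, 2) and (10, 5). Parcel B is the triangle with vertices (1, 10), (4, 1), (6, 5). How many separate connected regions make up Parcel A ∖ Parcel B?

1

Parcel A ∖ Parcel B is a single connected region.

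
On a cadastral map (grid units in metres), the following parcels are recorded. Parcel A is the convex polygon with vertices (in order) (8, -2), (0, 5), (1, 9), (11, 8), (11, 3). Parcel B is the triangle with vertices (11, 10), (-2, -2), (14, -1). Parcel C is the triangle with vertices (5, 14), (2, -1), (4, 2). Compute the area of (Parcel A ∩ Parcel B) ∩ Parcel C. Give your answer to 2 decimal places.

1.21

The region (Parcel A ∩ Parcel B) ∩ Parcel C is the polygon with vertices (4.139,3.667), (4,2), (3.789,1.684), (2.866,2.492).
By the shoelace formula its area is 1.21.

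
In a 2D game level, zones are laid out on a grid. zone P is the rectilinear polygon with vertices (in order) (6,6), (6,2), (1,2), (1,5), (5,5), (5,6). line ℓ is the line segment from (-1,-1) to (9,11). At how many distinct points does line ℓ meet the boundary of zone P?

The segment meets the boundary at (4,5), (1.5,2).

2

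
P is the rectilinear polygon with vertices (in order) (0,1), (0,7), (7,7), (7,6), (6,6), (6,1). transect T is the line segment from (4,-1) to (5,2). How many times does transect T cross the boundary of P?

1

The segment meets the boundary at (4.667,1).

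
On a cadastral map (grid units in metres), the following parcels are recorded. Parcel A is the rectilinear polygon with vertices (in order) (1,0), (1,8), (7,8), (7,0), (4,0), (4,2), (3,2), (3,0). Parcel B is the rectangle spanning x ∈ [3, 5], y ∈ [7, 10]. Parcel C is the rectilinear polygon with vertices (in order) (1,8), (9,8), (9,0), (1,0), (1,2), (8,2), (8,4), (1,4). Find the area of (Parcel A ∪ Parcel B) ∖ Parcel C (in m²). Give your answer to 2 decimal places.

16.00

|Parcel A ∪ Parcel B| = 50.
|(Parcel A ∪ Parcel B) ∩ Parcel C| = 34.
|(Parcel A ∪ Parcel B) ∖ Parcel C| = 50 − 34 = 16.00.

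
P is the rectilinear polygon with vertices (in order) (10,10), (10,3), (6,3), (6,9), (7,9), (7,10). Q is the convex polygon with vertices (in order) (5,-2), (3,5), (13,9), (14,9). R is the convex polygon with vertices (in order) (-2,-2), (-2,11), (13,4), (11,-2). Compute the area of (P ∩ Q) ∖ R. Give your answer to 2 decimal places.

3.32

|P ∩ Q| = 15.4949.
|(P ∩ Q) ∩ R| = 12.1719.
|(P ∩ Q) ∖ R| = 15.4949 − 12.1719 = 3.32.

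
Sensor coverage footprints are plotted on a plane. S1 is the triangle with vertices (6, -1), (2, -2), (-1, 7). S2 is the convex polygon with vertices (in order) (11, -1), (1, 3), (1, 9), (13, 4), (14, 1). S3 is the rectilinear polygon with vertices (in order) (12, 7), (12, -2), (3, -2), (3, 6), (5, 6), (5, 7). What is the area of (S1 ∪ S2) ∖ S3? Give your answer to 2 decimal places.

|S1 ∪ S2| = 88.022.
|(S1 ∪ S2) ∩ S3| = 55.091.
|(S1 ∪ S2) ∖ S3| = 88.022 − 55.091 = 32.93.

32.93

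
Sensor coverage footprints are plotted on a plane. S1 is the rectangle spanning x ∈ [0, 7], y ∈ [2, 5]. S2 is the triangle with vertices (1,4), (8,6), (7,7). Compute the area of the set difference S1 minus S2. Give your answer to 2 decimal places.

|S1| = 21, |S1∩S2| = 0.75.
|S1 ∖ S2| = |S1| − |S1∩S2| = 21 − 0.75 = 20.25.

20.25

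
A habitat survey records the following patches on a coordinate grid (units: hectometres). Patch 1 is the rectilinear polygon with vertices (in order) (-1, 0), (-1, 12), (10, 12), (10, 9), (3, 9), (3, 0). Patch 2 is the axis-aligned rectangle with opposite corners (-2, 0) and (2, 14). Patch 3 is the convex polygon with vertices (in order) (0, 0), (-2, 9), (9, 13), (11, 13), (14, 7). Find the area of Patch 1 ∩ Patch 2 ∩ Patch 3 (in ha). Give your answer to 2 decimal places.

The intersection is the polygon with vertices (2,1), (0,0), (-1,4.5), (-1,9.364), (2,10.454).
By the shoelace formula its area is 26.48.

26.48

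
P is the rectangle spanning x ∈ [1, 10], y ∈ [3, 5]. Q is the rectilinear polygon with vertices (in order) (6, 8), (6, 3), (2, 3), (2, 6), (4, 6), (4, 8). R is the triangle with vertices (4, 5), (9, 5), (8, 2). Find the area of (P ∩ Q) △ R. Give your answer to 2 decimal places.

12.50

|P ∩ Q| = 8.
|(P ∩ Q) ∩ R| = 1.5.
|(P ∩ Q) △ R| = 8 + 7.5 − 3 = 12.50.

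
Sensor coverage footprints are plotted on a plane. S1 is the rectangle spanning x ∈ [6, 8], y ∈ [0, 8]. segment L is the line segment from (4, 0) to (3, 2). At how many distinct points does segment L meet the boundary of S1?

The segment lies entirely outside S1 and never meets its boundary.

0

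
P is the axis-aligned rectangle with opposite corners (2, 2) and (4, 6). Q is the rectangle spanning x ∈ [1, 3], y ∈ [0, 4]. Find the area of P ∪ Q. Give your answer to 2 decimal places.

14.00

By inclusion–exclusion:
Individual areas: |P| = 8, |Q| = 8.
|P∩Q|: x∈[2,3], y∈[2,4] → 1·2 = 2.
|P ∪ Q| = 16 − 2 = 14.00.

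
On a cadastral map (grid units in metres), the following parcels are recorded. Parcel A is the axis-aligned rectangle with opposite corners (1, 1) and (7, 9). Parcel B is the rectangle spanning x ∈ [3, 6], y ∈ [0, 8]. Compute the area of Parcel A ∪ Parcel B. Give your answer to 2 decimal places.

By inclusion–exclusion:
Individual areas: |Parcel A| = 48, |Parcel B| = 24.
|Parcel A∩Parcel B|: x∈[3,6], y∈[1,8] → 3·7 = 21.
|Parcel A ∪ Parcel B| = 72 − 21 = 51.00.

51.00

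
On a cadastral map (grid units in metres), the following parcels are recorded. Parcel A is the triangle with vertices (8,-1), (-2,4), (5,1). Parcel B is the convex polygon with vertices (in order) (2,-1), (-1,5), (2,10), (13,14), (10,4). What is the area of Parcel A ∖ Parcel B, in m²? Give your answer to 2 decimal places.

|Parcel A| = 2.5, |Parcel A∩Parcel B| = 1.5572.
|Parcel A ∖ Parcel B| = |Parcel A| − |Parcel A∩Parcel B| = 2.5 − 1.5572 = 0.94.

0.94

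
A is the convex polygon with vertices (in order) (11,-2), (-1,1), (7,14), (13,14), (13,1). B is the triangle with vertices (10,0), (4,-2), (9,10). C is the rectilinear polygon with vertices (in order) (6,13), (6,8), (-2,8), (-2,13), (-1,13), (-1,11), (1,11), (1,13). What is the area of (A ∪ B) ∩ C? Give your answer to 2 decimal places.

The region (A ∪ B) ∩ C is the polygon with vertices (6,12.375), (6,8), (3.308,8).
By the shoelace formula its area is 5.89.

5.89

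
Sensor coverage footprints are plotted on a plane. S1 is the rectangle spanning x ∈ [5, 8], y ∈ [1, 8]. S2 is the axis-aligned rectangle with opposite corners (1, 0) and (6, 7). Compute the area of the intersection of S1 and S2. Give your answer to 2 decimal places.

|S1∩S2|: x∈[5,6], y∈[1,7] → 1·6 = 6.

6.00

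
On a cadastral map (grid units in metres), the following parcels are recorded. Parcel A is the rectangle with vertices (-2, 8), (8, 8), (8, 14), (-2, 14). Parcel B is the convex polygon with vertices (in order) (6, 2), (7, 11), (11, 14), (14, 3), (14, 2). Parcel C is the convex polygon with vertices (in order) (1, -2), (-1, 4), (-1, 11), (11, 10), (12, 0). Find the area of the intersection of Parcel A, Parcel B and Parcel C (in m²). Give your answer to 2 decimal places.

2.77

The intersection is the polygon with vertices (6.667,8), (6.927,10.339), (8,10.25), (8,8).
By the shoelace formula its area is 2.77.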